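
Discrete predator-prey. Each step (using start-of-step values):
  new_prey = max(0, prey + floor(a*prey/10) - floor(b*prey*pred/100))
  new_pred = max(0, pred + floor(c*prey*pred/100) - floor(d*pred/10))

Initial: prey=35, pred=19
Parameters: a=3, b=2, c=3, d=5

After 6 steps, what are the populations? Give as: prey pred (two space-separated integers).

Step 1: prey: 35+10-13=32; pred: 19+19-9=29
Step 2: prey: 32+9-18=23; pred: 29+27-14=42
Step 3: prey: 23+6-19=10; pred: 42+28-21=49
Step 4: prey: 10+3-9=4; pred: 49+14-24=39
Step 5: prey: 4+1-3=2; pred: 39+4-19=24
Step 6: prey: 2+0-0=2; pred: 24+1-12=13

Answer: 2 13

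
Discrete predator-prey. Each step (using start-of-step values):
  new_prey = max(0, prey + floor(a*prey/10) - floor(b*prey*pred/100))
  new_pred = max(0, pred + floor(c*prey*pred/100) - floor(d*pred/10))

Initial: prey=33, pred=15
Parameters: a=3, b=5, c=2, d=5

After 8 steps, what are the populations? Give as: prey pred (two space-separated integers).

Step 1: prey: 33+9-24=18; pred: 15+9-7=17
Step 2: prey: 18+5-15=8; pred: 17+6-8=15
Step 3: prey: 8+2-6=4; pred: 15+2-7=10
Step 4: prey: 4+1-2=3; pred: 10+0-5=5
Step 5: prey: 3+0-0=3; pred: 5+0-2=3
Step 6: prey: 3+0-0=3; pred: 3+0-1=2
Step 7: prey: 3+0-0=3; pred: 2+0-1=1
Step 8: prey: 3+0-0=3; pred: 1+0-0=1

Answer: 3 1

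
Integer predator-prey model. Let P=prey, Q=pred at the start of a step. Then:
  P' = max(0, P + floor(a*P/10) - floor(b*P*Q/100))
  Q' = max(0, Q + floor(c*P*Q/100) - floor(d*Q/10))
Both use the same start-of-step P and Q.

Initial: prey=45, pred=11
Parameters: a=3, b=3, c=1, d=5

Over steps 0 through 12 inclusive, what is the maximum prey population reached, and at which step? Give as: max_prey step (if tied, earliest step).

Answer: 74 10

Derivation:
Step 1: prey: 45+13-14=44; pred: 11+4-5=10
Step 2: prey: 44+13-13=44; pred: 10+4-5=9
Step 3: prey: 44+13-11=46; pred: 9+3-4=8
Step 4: prey: 46+13-11=48; pred: 8+3-4=7
Step 5: prey: 48+14-10=52; pred: 7+3-3=7
Step 6: prey: 52+15-10=57; pred: 7+3-3=7
Step 7: prey: 57+17-11=63; pred: 7+3-3=7
Step 8: prey: 63+18-13=68; pred: 7+4-3=8
Step 9: prey: 68+20-16=72; pred: 8+5-4=9
Step 10: prey: 72+21-19=74; pred: 9+6-4=11
Step 11: prey: 74+22-24=72; pred: 11+8-5=14
Step 12: prey: 72+21-30=63; pred: 14+10-7=17
Max prey = 74 at step 10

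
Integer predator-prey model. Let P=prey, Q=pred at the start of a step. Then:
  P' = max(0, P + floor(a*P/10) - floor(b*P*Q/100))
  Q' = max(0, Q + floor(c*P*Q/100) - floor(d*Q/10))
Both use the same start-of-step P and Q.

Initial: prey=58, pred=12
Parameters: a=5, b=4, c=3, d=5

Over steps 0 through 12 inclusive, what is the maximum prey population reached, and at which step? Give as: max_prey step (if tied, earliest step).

Answer: 60 1

Derivation:
Step 1: prey: 58+29-27=60; pred: 12+20-6=26
Step 2: prey: 60+30-62=28; pred: 26+46-13=59
Step 3: prey: 28+14-66=0; pred: 59+49-29=79
Step 4: prey: 0+0-0=0; pred: 79+0-39=40
Step 5: prey: 0+0-0=0; pred: 40+0-20=20
Step 6: prey: 0+0-0=0; pred: 20+0-10=10
Step 7: prey: 0+0-0=0; pred: 10+0-5=5
Step 8: prey: 0+0-0=0; pred: 5+0-2=3
Step 9: prey: 0+0-0=0; pred: 3+0-1=2
Step 10: prey: 0+0-0=0; pred: 2+0-1=1
Step 11: prey: 0+0-0=0; pred: 1+0-0=1
Step 12: prey: 0+0-0=0; pred: 1+0-0=1
Max prey = 60 at step 1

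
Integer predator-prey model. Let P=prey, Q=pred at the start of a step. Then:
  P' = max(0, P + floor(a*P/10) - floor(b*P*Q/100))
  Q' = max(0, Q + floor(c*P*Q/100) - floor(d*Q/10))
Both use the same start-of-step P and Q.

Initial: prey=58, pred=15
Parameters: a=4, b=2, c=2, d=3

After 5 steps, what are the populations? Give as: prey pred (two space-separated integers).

Answer: 0 70

Derivation:
Step 1: prey: 58+23-17=64; pred: 15+17-4=28
Step 2: prey: 64+25-35=54; pred: 28+35-8=55
Step 3: prey: 54+21-59=16; pred: 55+59-16=98
Step 4: prey: 16+6-31=0; pred: 98+31-29=100
Step 5: prey: 0+0-0=0; pred: 100+0-30=70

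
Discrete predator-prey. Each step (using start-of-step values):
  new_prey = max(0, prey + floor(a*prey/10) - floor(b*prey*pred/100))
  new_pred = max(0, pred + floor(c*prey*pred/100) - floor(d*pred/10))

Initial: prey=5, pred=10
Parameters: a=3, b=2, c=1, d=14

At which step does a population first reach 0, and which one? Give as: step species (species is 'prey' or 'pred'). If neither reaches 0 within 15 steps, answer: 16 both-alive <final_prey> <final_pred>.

Step 1: prey: 5+1-1=5; pred: 10+0-14=0
First extinction: pred at step 1

Answer: 1 pred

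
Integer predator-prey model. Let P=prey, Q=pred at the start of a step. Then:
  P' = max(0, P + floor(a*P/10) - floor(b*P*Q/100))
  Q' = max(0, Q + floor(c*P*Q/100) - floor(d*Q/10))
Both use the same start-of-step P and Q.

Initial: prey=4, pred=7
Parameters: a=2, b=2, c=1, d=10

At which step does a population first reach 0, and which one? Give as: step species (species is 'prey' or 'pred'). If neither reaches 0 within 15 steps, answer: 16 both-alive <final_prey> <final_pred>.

Answer: 1 pred

Derivation:
Step 1: prey: 4+0-0=4; pred: 7+0-7=0
First extinction: pred at step 1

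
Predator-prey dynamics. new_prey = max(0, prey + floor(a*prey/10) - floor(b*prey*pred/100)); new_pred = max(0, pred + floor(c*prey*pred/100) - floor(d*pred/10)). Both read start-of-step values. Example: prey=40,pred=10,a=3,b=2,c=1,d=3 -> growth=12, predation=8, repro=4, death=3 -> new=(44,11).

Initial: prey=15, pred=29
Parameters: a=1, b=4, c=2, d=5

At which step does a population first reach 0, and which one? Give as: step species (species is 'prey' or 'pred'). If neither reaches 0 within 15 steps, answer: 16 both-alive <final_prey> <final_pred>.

Step 1: prey: 15+1-17=0; pred: 29+8-14=23
First extinction: prey at step 1

Answer: 1 prey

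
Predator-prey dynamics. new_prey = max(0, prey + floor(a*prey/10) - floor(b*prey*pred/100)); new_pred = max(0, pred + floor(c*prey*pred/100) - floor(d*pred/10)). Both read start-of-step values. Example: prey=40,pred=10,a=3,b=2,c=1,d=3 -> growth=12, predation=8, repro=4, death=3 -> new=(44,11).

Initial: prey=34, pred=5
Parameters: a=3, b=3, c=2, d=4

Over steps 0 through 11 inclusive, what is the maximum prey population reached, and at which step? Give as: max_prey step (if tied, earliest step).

Answer: 45 3

Derivation:
Step 1: prey: 34+10-5=39; pred: 5+3-2=6
Step 2: prey: 39+11-7=43; pred: 6+4-2=8
Step 3: prey: 43+12-10=45; pred: 8+6-3=11
Step 4: prey: 45+13-14=44; pred: 11+9-4=16
Step 5: prey: 44+13-21=36; pred: 16+14-6=24
Step 6: prey: 36+10-25=21; pred: 24+17-9=32
Step 7: prey: 21+6-20=7; pred: 32+13-12=33
Step 8: prey: 7+2-6=3; pred: 33+4-13=24
Step 9: prey: 3+0-2=1; pred: 24+1-9=16
Step 10: prey: 1+0-0=1; pred: 16+0-6=10
Step 11: prey: 1+0-0=1; pred: 10+0-4=6
Max prey = 45 at step 3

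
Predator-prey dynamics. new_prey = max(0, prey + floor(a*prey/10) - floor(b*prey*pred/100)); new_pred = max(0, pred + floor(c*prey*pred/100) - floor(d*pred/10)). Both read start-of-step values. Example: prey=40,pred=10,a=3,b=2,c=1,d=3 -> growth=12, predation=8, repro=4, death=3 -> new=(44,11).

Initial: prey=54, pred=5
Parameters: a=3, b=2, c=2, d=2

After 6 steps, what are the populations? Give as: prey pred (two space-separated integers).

Step 1: prey: 54+16-5=65; pred: 5+5-1=9
Step 2: prey: 65+19-11=73; pred: 9+11-1=19
Step 3: prey: 73+21-27=67; pred: 19+27-3=43
Step 4: prey: 67+20-57=30; pred: 43+57-8=92
Step 5: prey: 30+9-55=0; pred: 92+55-18=129
Step 6: prey: 0+0-0=0; pred: 129+0-25=104

Answer: 0 104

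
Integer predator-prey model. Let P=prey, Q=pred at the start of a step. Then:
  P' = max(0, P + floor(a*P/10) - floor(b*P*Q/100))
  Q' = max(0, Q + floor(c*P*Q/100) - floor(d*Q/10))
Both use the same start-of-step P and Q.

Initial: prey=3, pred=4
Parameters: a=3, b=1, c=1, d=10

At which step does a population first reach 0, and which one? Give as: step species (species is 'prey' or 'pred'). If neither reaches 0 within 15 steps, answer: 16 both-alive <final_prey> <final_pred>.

Answer: 1 pred

Derivation:
Step 1: prey: 3+0-0=3; pred: 4+0-4=0
First extinction: pred at step 1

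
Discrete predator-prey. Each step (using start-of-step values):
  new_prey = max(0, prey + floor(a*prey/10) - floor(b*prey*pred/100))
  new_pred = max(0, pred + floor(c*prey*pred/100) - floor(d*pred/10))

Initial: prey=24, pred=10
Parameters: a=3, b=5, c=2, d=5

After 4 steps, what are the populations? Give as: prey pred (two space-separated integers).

Answer: 14 4

Derivation:
Step 1: prey: 24+7-12=19; pred: 10+4-5=9
Step 2: prey: 19+5-8=16; pred: 9+3-4=8
Step 3: prey: 16+4-6=14; pred: 8+2-4=6
Step 4: prey: 14+4-4=14; pred: 6+1-3=4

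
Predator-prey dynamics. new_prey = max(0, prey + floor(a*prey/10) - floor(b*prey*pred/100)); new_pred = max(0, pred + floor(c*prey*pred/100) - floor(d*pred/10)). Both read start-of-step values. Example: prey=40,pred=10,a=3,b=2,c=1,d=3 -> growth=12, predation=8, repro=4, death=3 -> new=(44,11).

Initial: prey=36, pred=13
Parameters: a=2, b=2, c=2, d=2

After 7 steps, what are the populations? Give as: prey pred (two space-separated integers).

Answer: 1 28

Derivation:
Step 1: prey: 36+7-9=34; pred: 13+9-2=20
Step 2: prey: 34+6-13=27; pred: 20+13-4=29
Step 3: prey: 27+5-15=17; pred: 29+15-5=39
Step 4: prey: 17+3-13=7; pred: 39+13-7=45
Step 5: prey: 7+1-6=2; pred: 45+6-9=42
Step 6: prey: 2+0-1=1; pred: 42+1-8=35
Step 7: prey: 1+0-0=1; pred: 35+0-7=28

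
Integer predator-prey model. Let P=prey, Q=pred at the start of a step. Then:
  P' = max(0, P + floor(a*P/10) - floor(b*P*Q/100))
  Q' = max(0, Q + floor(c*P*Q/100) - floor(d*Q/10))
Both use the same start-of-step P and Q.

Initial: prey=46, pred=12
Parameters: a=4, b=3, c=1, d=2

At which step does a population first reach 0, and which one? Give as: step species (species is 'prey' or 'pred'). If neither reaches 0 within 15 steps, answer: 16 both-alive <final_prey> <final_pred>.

Step 1: prey: 46+18-16=48; pred: 12+5-2=15
Step 2: prey: 48+19-21=46; pred: 15+7-3=19
Step 3: prey: 46+18-26=38; pred: 19+8-3=24
Step 4: prey: 38+15-27=26; pred: 24+9-4=29
Step 5: prey: 26+10-22=14; pred: 29+7-5=31
Step 6: prey: 14+5-13=6; pred: 31+4-6=29
Step 7: prey: 6+2-5=3; pred: 29+1-5=25
Step 8: prey: 3+1-2=2; pred: 25+0-5=20
Step 9: prey: 2+0-1=1; pred: 20+0-4=16
Step 10: prey: 1+0-0=1; pred: 16+0-3=13
Step 11: prey: 1+0-0=1; pred: 13+0-2=11
Step 12: prey: 1+0-0=1; pred: 11+0-2=9
Step 13: prey: 1+0-0=1; pred: 9+0-1=8
Step 14: prey: 1+0-0=1; pred: 8+0-1=7
Step 15: prey: 1+0-0=1; pred: 7+0-1=6
No extinction within 15 steps

Answer: 16 both-alive 1 6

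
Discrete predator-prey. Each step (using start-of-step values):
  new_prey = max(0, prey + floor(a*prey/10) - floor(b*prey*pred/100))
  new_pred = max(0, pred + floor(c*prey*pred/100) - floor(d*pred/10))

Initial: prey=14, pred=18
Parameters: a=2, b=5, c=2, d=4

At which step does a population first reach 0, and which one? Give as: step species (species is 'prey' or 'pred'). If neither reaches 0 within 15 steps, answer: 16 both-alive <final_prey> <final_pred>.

Step 1: prey: 14+2-12=4; pred: 18+5-7=16
Step 2: prey: 4+0-3=1; pred: 16+1-6=11
Step 3: prey: 1+0-0=1; pred: 11+0-4=7
Step 4: prey: 1+0-0=1; pred: 7+0-2=5
Step 5: prey: 1+0-0=1; pred: 5+0-2=3
Step 6: prey: 1+0-0=1; pred: 3+0-1=2
Step 7: prey: 1+0-0=1; pred: 2+0-0=2
Steps 8-15: state stable at prey=1, pred=2 (no change)
No extinction within 15 steps

Answer: 16 both-alive 1 2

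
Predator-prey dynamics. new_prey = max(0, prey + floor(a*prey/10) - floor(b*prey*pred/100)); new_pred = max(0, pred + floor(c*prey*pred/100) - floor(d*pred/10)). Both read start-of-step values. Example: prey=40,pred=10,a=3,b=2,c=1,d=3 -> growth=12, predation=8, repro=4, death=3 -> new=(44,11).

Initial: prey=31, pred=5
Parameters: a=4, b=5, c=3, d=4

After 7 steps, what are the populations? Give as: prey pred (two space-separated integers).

Answer: 0 11

Derivation:
Step 1: prey: 31+12-7=36; pred: 5+4-2=7
Step 2: prey: 36+14-12=38; pred: 7+7-2=12
Step 3: prey: 38+15-22=31; pred: 12+13-4=21
Step 4: prey: 31+12-32=11; pred: 21+19-8=32
Step 5: prey: 11+4-17=0; pred: 32+10-12=30
Step 6: prey: 0+0-0=0; pred: 30+0-12=18
Step 7: prey: 0+0-0=0; pred: 18+0-7=11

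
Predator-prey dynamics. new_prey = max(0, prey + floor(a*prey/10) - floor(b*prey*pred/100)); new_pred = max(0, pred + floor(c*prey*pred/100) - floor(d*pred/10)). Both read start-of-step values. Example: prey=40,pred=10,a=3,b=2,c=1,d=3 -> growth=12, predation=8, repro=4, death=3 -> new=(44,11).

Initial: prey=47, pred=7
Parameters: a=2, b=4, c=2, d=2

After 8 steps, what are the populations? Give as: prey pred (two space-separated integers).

Answer: 0 13

Derivation:
Step 1: prey: 47+9-13=43; pred: 7+6-1=12
Step 2: prey: 43+8-20=31; pred: 12+10-2=20
Step 3: prey: 31+6-24=13; pred: 20+12-4=28
Step 4: prey: 13+2-14=1; pred: 28+7-5=30
Step 5: prey: 1+0-1=0; pred: 30+0-6=24
Step 6: prey: 0+0-0=0; pred: 24+0-4=20
Step 7: prey: 0+0-0=0; pred: 20+0-4=16
Step 8: prey: 0+0-0=0; pred: 16+0-3=13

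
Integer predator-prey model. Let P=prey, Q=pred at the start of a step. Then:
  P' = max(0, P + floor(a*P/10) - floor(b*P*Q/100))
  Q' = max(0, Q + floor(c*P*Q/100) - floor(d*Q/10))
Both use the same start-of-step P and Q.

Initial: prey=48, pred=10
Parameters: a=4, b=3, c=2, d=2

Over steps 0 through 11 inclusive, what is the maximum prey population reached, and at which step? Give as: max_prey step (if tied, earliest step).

Answer: 53 1

Derivation:
Step 1: prey: 48+19-14=53; pred: 10+9-2=17
Step 2: prey: 53+21-27=47; pred: 17+18-3=32
Step 3: prey: 47+18-45=20; pred: 32+30-6=56
Step 4: prey: 20+8-33=0; pred: 56+22-11=67
Step 5: prey: 0+0-0=0; pred: 67+0-13=54
Step 6: prey: 0+0-0=0; pred: 54+0-10=44
Step 7: prey: 0+0-0=0; pred: 44+0-8=36
Step 8: prey: 0+0-0=0; pred: 36+0-7=29
Step 9: prey: 0+0-0=0; pred: 29+0-5=24
Step 10: prey: 0+0-0=0; pred: 24+0-4=20
Step 11: prey: 0+0-0=0; pred: 20+0-4=16
Max prey = 53 at step 1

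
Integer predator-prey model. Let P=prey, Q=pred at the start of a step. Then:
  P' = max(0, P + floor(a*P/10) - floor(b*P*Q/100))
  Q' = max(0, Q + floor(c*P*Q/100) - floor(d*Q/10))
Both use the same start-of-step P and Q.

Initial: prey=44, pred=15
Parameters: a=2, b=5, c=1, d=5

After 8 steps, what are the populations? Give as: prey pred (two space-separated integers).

Step 1: prey: 44+8-33=19; pred: 15+6-7=14
Step 2: prey: 19+3-13=9; pred: 14+2-7=9
Step 3: prey: 9+1-4=6; pred: 9+0-4=5
Step 4: prey: 6+1-1=6; pred: 5+0-2=3
Step 5: prey: 6+1-0=7; pred: 3+0-1=2
Step 6: prey: 7+1-0=8; pred: 2+0-1=1
Step 7: prey: 8+1-0=9; pred: 1+0-0=1
Step 8: prey: 9+1-0=10; pred: 1+0-0=1

Answer: 10 1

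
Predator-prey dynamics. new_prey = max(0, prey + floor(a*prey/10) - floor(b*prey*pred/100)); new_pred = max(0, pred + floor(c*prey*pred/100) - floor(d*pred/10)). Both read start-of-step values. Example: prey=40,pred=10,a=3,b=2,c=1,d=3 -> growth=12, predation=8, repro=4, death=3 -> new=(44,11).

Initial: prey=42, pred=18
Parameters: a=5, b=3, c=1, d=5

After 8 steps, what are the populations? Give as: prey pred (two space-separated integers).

Step 1: prey: 42+21-22=41; pred: 18+7-9=16
Step 2: prey: 41+20-19=42; pred: 16+6-8=14
Step 3: prey: 42+21-17=46; pred: 14+5-7=12
Step 4: prey: 46+23-16=53; pred: 12+5-6=11
Step 5: prey: 53+26-17=62; pred: 11+5-5=11
Step 6: prey: 62+31-20=73; pred: 11+6-5=12
Step 7: prey: 73+36-26=83; pred: 12+8-6=14
Step 8: prey: 83+41-34=90; pred: 14+11-7=18

Answer: 90 18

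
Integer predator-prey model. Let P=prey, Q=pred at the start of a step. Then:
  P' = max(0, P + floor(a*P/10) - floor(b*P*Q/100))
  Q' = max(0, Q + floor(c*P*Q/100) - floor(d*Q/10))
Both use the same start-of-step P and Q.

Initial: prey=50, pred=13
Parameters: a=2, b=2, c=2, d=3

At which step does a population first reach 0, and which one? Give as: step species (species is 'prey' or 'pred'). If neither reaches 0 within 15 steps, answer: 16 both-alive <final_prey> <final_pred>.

Step 1: prey: 50+10-13=47; pred: 13+13-3=23
Step 2: prey: 47+9-21=35; pred: 23+21-6=38
Step 3: prey: 35+7-26=16; pred: 38+26-11=53
Step 4: prey: 16+3-16=3; pred: 53+16-15=54
Step 5: prey: 3+0-3=0; pred: 54+3-16=41
First extinction: prey at step 5

Answer: 5 prey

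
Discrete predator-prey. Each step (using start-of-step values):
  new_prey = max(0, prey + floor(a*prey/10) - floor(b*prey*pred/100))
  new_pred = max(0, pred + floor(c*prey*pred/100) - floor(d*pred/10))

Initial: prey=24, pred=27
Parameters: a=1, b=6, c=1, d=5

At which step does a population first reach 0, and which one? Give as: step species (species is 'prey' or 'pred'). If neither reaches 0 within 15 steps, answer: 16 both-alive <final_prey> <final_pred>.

Step 1: prey: 24+2-38=0; pred: 27+6-13=20
First extinction: prey at step 1

Answer: 1 prey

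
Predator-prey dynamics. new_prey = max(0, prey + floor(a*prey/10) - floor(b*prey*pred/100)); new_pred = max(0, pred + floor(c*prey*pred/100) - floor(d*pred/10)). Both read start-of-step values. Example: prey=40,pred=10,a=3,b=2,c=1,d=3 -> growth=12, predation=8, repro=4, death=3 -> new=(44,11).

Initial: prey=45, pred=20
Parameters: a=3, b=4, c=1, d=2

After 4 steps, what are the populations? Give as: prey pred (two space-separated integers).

Answer: 1 17

Derivation:
Step 1: prey: 45+13-36=22; pred: 20+9-4=25
Step 2: prey: 22+6-22=6; pred: 25+5-5=25
Step 3: prey: 6+1-6=1; pred: 25+1-5=21
Step 4: prey: 1+0-0=1; pred: 21+0-4=17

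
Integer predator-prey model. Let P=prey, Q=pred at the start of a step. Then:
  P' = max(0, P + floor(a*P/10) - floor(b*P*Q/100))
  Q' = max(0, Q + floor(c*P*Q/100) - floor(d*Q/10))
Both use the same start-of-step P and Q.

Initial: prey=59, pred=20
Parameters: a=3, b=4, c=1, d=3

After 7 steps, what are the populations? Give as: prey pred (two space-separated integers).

Step 1: prey: 59+17-47=29; pred: 20+11-6=25
Step 2: prey: 29+8-29=8; pred: 25+7-7=25
Step 3: prey: 8+2-8=2; pred: 25+2-7=20
Step 4: prey: 2+0-1=1; pred: 20+0-6=14
Step 5: prey: 1+0-0=1; pred: 14+0-4=10
Step 6: prey: 1+0-0=1; pred: 10+0-3=7
Step 7: prey: 1+0-0=1; pred: 7+0-2=5

Answer: 1 5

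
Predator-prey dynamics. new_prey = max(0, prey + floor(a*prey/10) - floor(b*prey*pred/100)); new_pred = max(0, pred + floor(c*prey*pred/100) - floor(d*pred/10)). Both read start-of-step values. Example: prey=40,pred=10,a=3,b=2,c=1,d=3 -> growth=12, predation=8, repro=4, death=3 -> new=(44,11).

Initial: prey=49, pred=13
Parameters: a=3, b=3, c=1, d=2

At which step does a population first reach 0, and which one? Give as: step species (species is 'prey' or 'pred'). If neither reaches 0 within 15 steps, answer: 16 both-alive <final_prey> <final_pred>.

Answer: 16 both-alive 2 4

Derivation:
Step 1: prey: 49+14-19=44; pred: 13+6-2=17
Step 2: prey: 44+13-22=35; pred: 17+7-3=21
Step 3: prey: 35+10-22=23; pred: 21+7-4=24
Step 4: prey: 23+6-16=13; pred: 24+5-4=25
Step 5: prey: 13+3-9=7; pred: 25+3-5=23
Step 6: prey: 7+2-4=5; pred: 23+1-4=20
Step 7: prey: 5+1-3=3; pred: 20+1-4=17
Step 8: prey: 3+0-1=2; pred: 17+0-3=14
Step 9: prey: 2+0-0=2; pred: 14+0-2=12
Step 10: prey: 2+0-0=2; pred: 12+0-2=10
Step 11: prey: 2+0-0=2; pred: 10+0-2=8
Step 12: prey: 2+0-0=2; pred: 8+0-1=7
Step 13: prey: 2+0-0=2; pred: 7+0-1=6
Step 14: prey: 2+0-0=2; pred: 6+0-1=5
Step 15: prey: 2+0-0=2; pred: 5+0-1=4
No extinction within 15 steps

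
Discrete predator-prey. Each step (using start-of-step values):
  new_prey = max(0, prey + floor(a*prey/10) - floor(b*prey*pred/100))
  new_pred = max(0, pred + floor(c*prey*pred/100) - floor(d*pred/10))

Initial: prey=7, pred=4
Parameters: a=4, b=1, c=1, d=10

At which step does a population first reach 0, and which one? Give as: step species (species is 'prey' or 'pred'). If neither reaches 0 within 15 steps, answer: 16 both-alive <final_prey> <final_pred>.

Answer: 1 pred

Derivation:
Step 1: prey: 7+2-0=9; pred: 4+0-4=0
First extinction: pred at step 1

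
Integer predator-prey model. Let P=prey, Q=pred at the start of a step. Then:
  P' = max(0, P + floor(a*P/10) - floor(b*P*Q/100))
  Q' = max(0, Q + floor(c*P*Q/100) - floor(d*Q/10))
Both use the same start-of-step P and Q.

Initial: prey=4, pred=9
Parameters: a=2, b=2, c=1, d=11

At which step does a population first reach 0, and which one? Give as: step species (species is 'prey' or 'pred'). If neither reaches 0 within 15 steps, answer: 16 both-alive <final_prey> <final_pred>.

Step 1: prey: 4+0-0=4; pred: 9+0-9=0
First extinction: pred at step 1

Answer: 1 pred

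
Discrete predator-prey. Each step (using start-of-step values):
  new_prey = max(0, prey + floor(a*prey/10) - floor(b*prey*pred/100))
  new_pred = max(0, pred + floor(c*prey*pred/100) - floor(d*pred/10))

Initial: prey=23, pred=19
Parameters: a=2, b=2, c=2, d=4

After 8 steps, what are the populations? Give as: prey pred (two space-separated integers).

Step 1: prey: 23+4-8=19; pred: 19+8-7=20
Step 2: prey: 19+3-7=15; pred: 20+7-8=19
Step 3: prey: 15+3-5=13; pred: 19+5-7=17
Step 4: prey: 13+2-4=11; pred: 17+4-6=15
Step 5: prey: 11+2-3=10; pred: 15+3-6=12
Step 6: prey: 10+2-2=10; pred: 12+2-4=10
Step 7: prey: 10+2-2=10; pred: 10+2-4=8
Step 8: prey: 10+2-1=11; pred: 8+1-3=6

Answer: 11 6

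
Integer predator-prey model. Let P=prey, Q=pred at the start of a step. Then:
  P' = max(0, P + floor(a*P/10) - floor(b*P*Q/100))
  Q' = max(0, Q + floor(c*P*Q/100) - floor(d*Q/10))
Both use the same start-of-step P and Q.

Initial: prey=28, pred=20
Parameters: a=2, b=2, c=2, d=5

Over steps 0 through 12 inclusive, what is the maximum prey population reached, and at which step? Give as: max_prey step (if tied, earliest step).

Step 1: prey: 28+5-11=22; pred: 20+11-10=21
Step 2: prey: 22+4-9=17; pred: 21+9-10=20
Step 3: prey: 17+3-6=14; pred: 20+6-10=16
Step 4: prey: 14+2-4=12; pred: 16+4-8=12
Step 5: prey: 12+2-2=12; pred: 12+2-6=8
Step 6: prey: 12+2-1=13; pred: 8+1-4=5
Step 7: prey: 13+2-1=14; pred: 5+1-2=4
Step 8: prey: 14+2-1=15; pred: 4+1-2=3
Step 9: prey: 15+3-0=18; pred: 3+0-1=2
Step 10: prey: 18+3-0=21; pred: 2+0-1=1
Step 11: prey: 21+4-0=25; pred: 1+0-0=1
Step 12: prey: 25+5-0=30; pred: 1+0-0=1
Max prey = 30 at step 12

Answer: 30 12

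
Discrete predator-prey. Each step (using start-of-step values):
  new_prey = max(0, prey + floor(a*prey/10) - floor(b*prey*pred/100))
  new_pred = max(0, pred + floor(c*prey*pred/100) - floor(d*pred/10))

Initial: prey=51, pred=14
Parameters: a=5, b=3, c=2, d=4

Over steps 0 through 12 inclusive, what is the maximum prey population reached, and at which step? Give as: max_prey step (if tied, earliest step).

Step 1: prey: 51+25-21=55; pred: 14+14-5=23
Step 2: prey: 55+27-37=45; pred: 23+25-9=39
Step 3: prey: 45+22-52=15; pred: 39+35-15=59
Step 4: prey: 15+7-26=0; pred: 59+17-23=53
Step 5: prey: 0+0-0=0; pred: 53+0-21=32
Step 6: prey: 0+0-0=0; pred: 32+0-12=20
Step 7: prey: 0+0-0=0; pred: 20+0-8=12
Step 8: prey: 0+0-0=0; pred: 12+0-4=8
Step 9: prey: 0+0-0=0; pred: 8+0-3=5
Step 10: prey: 0+0-0=0; pred: 5+0-2=3
Step 11: prey: 0+0-0=0; pred: 3+0-1=2
Step 12: prey: 0+0-0=0; pred: 2+0-0=2
Max prey = 55 at step 1

Answer: 55 1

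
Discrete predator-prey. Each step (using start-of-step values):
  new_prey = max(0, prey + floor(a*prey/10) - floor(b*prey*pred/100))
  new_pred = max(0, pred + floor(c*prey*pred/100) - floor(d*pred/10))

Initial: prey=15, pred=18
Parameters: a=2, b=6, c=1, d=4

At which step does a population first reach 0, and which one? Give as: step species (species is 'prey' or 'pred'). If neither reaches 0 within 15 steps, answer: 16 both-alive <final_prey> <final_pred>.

Answer: 16 both-alive 1 2

Derivation:
Step 1: prey: 15+3-16=2; pred: 18+2-7=13
Step 2: prey: 2+0-1=1; pred: 13+0-5=8
Step 3: prey: 1+0-0=1; pred: 8+0-3=5
Step 4: prey: 1+0-0=1; pred: 5+0-2=3
Step 5: prey: 1+0-0=1; pred: 3+0-1=2
Step 6: prey: 1+0-0=1; pred: 2+0-0=2
Steps 7-15: state stable at prey=1, pred=2 (no change)
No extinction within 15 steps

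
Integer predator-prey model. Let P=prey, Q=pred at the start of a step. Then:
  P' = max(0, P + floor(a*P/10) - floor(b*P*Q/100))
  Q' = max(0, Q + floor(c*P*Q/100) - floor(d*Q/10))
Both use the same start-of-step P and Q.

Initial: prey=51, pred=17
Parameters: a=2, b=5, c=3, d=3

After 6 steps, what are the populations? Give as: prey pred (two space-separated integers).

Step 1: prey: 51+10-43=18; pred: 17+26-5=38
Step 2: prey: 18+3-34=0; pred: 38+20-11=47
Step 3: prey: 0+0-0=0; pred: 47+0-14=33
Step 4: prey: 0+0-0=0; pred: 33+0-9=24
Step 5: prey: 0+0-0=0; pred: 24+0-7=17
Step 6: prey: 0+0-0=0; pred: 17+0-5=12

Answer: 0 12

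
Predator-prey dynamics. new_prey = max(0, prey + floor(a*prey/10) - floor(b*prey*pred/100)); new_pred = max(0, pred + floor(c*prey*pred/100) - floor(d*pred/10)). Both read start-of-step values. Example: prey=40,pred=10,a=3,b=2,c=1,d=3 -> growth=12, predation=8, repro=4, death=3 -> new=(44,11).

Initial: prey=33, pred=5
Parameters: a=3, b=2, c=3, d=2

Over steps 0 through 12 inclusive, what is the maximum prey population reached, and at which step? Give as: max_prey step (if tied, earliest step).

Step 1: prey: 33+9-3=39; pred: 5+4-1=8
Step 2: prey: 39+11-6=44; pred: 8+9-1=16
Step 3: prey: 44+13-14=43; pred: 16+21-3=34
Step 4: prey: 43+12-29=26; pred: 34+43-6=71
Step 5: prey: 26+7-36=0; pred: 71+55-14=112
Step 6: prey: 0+0-0=0; pred: 112+0-22=90
Step 7: prey: 0+0-0=0; pred: 90+0-18=72
Step 8: prey: 0+0-0=0; pred: 72+0-14=58
Step 9: prey: 0+0-0=0; pred: 58+0-11=47
Step 10: prey: 0+0-0=0; pred: 47+0-9=38
Step 11: prey: 0+0-0=0; pred: 38+0-7=31
Step 12: prey: 0+0-0=0; pred: 31+0-6=25
Max prey = 44 at step 2

Answer: 44 2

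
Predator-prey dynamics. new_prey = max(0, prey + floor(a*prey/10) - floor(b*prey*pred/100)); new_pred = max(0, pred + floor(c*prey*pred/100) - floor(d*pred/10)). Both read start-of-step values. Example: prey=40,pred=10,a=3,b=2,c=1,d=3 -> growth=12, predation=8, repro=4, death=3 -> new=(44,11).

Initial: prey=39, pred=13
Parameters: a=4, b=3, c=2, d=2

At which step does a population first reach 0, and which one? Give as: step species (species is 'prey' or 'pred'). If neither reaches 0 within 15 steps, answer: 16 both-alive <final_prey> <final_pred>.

Answer: 5 prey

Derivation:
Step 1: prey: 39+15-15=39; pred: 13+10-2=21
Step 2: prey: 39+15-24=30; pred: 21+16-4=33
Step 3: prey: 30+12-29=13; pred: 33+19-6=46
Step 4: prey: 13+5-17=1; pred: 46+11-9=48
Step 5: prey: 1+0-1=0; pred: 48+0-9=39
First extinction: prey at step 5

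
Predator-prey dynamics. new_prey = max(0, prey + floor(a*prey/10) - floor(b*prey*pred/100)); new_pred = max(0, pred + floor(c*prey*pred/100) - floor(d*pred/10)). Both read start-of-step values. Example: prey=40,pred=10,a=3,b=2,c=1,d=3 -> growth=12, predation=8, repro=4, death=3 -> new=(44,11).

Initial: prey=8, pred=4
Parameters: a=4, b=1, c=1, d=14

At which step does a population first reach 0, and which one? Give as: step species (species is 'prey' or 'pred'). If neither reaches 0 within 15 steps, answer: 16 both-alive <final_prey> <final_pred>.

Answer: 1 pred

Derivation:
Step 1: prey: 8+3-0=11; pred: 4+0-5=0
First extinction: pred at step 1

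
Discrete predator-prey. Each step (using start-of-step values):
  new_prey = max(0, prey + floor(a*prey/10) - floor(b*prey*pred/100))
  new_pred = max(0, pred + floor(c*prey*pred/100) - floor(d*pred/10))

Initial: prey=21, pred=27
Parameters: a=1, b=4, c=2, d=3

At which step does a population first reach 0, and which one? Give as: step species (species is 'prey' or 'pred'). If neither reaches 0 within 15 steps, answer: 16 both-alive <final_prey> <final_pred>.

Step 1: prey: 21+2-22=1; pred: 27+11-8=30
Step 2: prey: 1+0-1=0; pred: 30+0-9=21
First extinction: prey at step 2

Answer: 2 prey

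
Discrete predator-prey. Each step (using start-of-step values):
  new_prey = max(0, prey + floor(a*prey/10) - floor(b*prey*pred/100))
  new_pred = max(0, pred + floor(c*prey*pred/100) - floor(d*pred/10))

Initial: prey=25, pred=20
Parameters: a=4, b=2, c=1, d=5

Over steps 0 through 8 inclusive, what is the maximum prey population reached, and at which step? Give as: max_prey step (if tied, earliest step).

Answer: 109 8

Derivation:
Step 1: prey: 25+10-10=25; pred: 20+5-10=15
Step 2: prey: 25+10-7=28; pred: 15+3-7=11
Step 3: prey: 28+11-6=33; pred: 11+3-5=9
Step 4: prey: 33+13-5=41; pred: 9+2-4=7
Step 5: prey: 41+16-5=52; pred: 7+2-3=6
Step 6: prey: 52+20-6=66; pred: 6+3-3=6
Step 7: prey: 66+26-7=85; pred: 6+3-3=6
Step 8: prey: 85+34-10=109; pred: 6+5-3=8
Max prey = 109 at step 8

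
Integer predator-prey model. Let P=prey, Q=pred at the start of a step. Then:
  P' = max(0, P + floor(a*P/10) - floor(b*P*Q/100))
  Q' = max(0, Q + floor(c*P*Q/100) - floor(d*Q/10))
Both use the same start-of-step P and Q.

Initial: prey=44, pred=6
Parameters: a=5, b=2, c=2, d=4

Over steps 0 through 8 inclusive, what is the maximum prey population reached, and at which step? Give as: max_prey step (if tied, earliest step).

Answer: 96 3

Derivation:
Step 1: prey: 44+22-5=61; pred: 6+5-2=9
Step 2: prey: 61+30-10=81; pred: 9+10-3=16
Step 3: prey: 81+40-25=96; pred: 16+25-6=35
Step 4: prey: 96+48-67=77; pred: 35+67-14=88
Step 5: prey: 77+38-135=0; pred: 88+135-35=188
Step 6: prey: 0+0-0=0; pred: 188+0-75=113
Step 7: prey: 0+0-0=0; pred: 113+0-45=68
Step 8: prey: 0+0-0=0; pred: 68+0-27=41
Max prey = 96 at step 3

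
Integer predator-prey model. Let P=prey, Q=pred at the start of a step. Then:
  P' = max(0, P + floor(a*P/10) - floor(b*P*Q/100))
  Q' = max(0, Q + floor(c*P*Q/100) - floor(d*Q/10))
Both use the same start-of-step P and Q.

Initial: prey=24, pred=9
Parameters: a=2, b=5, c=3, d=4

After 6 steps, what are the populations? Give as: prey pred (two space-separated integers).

Step 1: prey: 24+4-10=18; pred: 9+6-3=12
Step 2: prey: 18+3-10=11; pred: 12+6-4=14
Step 3: prey: 11+2-7=6; pred: 14+4-5=13
Step 4: prey: 6+1-3=4; pred: 13+2-5=10
Step 5: prey: 4+0-2=2; pred: 10+1-4=7
Step 6: prey: 2+0-0=2; pred: 7+0-2=5

Answer: 2 5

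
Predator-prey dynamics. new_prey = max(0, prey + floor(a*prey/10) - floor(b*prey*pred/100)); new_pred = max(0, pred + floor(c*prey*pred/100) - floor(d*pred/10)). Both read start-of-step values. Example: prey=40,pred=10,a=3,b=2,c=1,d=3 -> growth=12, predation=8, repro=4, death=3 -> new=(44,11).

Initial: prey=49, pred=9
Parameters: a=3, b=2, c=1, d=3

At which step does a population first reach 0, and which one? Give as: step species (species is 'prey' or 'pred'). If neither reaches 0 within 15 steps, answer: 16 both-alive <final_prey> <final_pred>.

Step 1: prey: 49+14-8=55; pred: 9+4-2=11
Step 2: prey: 55+16-12=59; pred: 11+6-3=14
Step 3: prey: 59+17-16=60; pred: 14+8-4=18
Step 4: prey: 60+18-21=57; pred: 18+10-5=23
Step 5: prey: 57+17-26=48; pred: 23+13-6=30
Step 6: prey: 48+14-28=34; pred: 30+14-9=35
Step 7: prey: 34+10-23=21; pred: 35+11-10=36
Step 8: prey: 21+6-15=12; pred: 36+7-10=33
Step 9: prey: 12+3-7=8; pred: 33+3-9=27
Step 10: prey: 8+2-4=6; pred: 27+2-8=21
Step 11: prey: 6+1-2=5; pred: 21+1-6=16
Step 12: prey: 5+1-1=5; pred: 16+0-4=12
Step 13: prey: 5+1-1=5; pred: 12+0-3=9
Step 14: prey: 5+1-0=6; pred: 9+0-2=7
Step 15: prey: 6+1-0=7; pred: 7+0-2=5
No extinction within 15 steps

Answer: 16 both-alive 7 5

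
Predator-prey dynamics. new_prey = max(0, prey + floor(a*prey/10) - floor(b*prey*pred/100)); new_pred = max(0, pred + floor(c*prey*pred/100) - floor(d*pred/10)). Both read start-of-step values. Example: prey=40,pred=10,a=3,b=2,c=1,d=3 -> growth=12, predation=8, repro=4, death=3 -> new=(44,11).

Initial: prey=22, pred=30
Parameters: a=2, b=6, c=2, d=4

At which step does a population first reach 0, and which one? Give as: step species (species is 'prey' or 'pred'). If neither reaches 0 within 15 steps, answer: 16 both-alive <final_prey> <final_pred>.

Step 1: prey: 22+4-39=0; pred: 30+13-12=31
First extinction: prey at step 1

Answer: 1 prey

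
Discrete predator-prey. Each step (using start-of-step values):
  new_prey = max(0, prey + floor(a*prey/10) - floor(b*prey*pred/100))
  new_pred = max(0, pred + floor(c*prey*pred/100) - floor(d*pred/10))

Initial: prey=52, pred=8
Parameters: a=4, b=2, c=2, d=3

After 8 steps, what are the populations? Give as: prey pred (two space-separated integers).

Answer: 0 40

Derivation:
Step 1: prey: 52+20-8=64; pred: 8+8-2=14
Step 2: prey: 64+25-17=72; pred: 14+17-4=27
Step 3: prey: 72+28-38=62; pred: 27+38-8=57
Step 4: prey: 62+24-70=16; pred: 57+70-17=110
Step 5: prey: 16+6-35=0; pred: 110+35-33=112
Step 6: prey: 0+0-0=0; pred: 112+0-33=79
Step 7: prey: 0+0-0=0; pred: 79+0-23=56
Step 8: prey: 0+0-0=0; pred: 56+0-16=40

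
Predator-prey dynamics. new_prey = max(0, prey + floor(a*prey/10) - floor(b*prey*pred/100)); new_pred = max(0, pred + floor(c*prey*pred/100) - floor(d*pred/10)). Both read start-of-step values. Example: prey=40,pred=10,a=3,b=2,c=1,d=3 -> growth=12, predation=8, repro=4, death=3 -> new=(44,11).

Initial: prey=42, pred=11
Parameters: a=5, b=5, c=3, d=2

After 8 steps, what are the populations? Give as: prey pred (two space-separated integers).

Step 1: prey: 42+21-23=40; pred: 11+13-2=22
Step 2: prey: 40+20-44=16; pred: 22+26-4=44
Step 3: prey: 16+8-35=0; pred: 44+21-8=57
Step 4: prey: 0+0-0=0; pred: 57+0-11=46
Step 5: prey: 0+0-0=0; pred: 46+0-9=37
Step 6: prey: 0+0-0=0; pred: 37+0-7=30
Step 7: prey: 0+0-0=0; pred: 30+0-6=24
Step 8: prey: 0+0-0=0; pred: 24+0-4=20

Answer: 0 20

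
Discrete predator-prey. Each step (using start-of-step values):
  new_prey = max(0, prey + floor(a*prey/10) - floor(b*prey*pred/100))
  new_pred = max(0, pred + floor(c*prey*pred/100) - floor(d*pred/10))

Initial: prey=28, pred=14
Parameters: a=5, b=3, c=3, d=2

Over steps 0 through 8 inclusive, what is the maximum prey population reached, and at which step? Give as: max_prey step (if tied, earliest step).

Answer: 31 1

Derivation:
Step 1: prey: 28+14-11=31; pred: 14+11-2=23
Step 2: prey: 31+15-21=25; pred: 23+21-4=40
Step 3: prey: 25+12-30=7; pred: 40+30-8=62
Step 4: prey: 7+3-13=0; pred: 62+13-12=63
Step 5: prey: 0+0-0=0; pred: 63+0-12=51
Step 6: prey: 0+0-0=0; pred: 51+0-10=41
Step 7: prey: 0+0-0=0; pred: 41+0-8=33
Step 8: prey: 0+0-0=0; pred: 33+0-6=27
Max prey = 31 at step 1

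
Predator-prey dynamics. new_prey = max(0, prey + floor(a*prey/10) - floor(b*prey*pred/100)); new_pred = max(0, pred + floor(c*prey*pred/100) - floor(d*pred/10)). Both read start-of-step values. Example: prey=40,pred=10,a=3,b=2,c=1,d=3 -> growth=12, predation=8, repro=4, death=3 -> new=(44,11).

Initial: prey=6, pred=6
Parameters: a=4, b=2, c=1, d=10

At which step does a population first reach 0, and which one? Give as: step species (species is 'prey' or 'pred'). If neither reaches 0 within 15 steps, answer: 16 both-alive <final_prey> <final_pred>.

Answer: 1 pred

Derivation:
Step 1: prey: 6+2-0=8; pred: 6+0-6=0
First extinction: pred at step 1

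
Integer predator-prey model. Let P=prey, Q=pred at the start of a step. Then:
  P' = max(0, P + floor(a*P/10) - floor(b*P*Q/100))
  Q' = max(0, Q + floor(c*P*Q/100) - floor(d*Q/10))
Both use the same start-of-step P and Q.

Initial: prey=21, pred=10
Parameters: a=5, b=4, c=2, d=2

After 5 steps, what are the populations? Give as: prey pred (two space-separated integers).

Step 1: prey: 21+10-8=23; pred: 10+4-2=12
Step 2: prey: 23+11-11=23; pred: 12+5-2=15
Step 3: prey: 23+11-13=21; pred: 15+6-3=18
Step 4: prey: 21+10-15=16; pred: 18+7-3=22
Step 5: prey: 16+8-14=10; pred: 22+7-4=25

Answer: 10 25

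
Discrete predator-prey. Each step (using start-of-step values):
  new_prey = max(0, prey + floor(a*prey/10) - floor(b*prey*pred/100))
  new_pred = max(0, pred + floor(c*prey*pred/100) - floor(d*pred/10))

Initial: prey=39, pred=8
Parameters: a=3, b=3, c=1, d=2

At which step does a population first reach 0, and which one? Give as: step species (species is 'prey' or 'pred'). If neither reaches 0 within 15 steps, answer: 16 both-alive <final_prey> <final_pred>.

Step 1: prey: 39+11-9=41; pred: 8+3-1=10
Step 2: prey: 41+12-12=41; pred: 10+4-2=12
Step 3: prey: 41+12-14=39; pred: 12+4-2=14
Step 4: prey: 39+11-16=34; pred: 14+5-2=17
Step 5: prey: 34+10-17=27; pred: 17+5-3=19
Step 6: prey: 27+8-15=20; pred: 19+5-3=21
Step 7: prey: 20+6-12=14; pred: 21+4-4=21
Step 8: prey: 14+4-8=10; pred: 21+2-4=19
Step 9: prey: 10+3-5=8; pred: 19+1-3=17
Step 10: prey: 8+2-4=6; pred: 17+1-3=15
Step 11: prey: 6+1-2=5; pred: 15+0-3=12
Step 12: prey: 5+1-1=5; pred: 12+0-2=10
Step 13: prey: 5+1-1=5; pred: 10+0-2=8
Step 14: prey: 5+1-1=5; pred: 8+0-1=7
Step 15: prey: 5+1-1=5; pred: 7+0-1=6
No extinction within 15 steps

Answer: 16 both-alive 5 6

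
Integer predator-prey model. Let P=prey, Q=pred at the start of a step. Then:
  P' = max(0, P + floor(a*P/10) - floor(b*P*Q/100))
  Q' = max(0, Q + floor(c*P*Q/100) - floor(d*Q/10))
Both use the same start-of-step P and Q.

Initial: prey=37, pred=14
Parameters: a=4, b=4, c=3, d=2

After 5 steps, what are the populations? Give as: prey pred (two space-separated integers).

Step 1: prey: 37+14-20=31; pred: 14+15-2=27
Step 2: prey: 31+12-33=10; pred: 27+25-5=47
Step 3: prey: 10+4-18=0; pred: 47+14-9=52
Step 4: prey: 0+0-0=0; pred: 52+0-10=42
Step 5: prey: 0+0-0=0; pred: 42+0-8=34

Answer: 0 34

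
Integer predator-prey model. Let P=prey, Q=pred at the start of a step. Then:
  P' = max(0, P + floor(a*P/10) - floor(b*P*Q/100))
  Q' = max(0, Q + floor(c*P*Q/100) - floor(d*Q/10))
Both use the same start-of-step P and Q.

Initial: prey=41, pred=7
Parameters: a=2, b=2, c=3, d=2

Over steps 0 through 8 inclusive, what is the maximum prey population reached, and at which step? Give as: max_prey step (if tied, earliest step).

Answer: 44 1

Derivation:
Step 1: prey: 41+8-5=44; pred: 7+8-1=14
Step 2: prey: 44+8-12=40; pred: 14+18-2=30
Step 3: prey: 40+8-24=24; pred: 30+36-6=60
Step 4: prey: 24+4-28=0; pred: 60+43-12=91
Step 5: prey: 0+0-0=0; pred: 91+0-18=73
Step 6: prey: 0+0-0=0; pred: 73+0-14=59
Step 7: prey: 0+0-0=0; pred: 59+0-11=48
Step 8: prey: 0+0-0=0; pred: 48+0-9=39
Max prey = 44 at step 1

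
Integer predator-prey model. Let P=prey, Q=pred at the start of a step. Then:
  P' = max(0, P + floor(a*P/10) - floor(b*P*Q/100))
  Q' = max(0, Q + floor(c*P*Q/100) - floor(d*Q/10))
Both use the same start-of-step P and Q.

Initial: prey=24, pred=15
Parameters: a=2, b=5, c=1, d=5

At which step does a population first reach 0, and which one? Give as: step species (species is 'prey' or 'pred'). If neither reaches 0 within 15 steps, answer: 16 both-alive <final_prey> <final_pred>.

Step 1: prey: 24+4-18=10; pred: 15+3-7=11
Step 2: prey: 10+2-5=7; pred: 11+1-5=7
Step 3: prey: 7+1-2=6; pred: 7+0-3=4
Step 4: prey: 6+1-1=6; pred: 4+0-2=2
Step 5: prey: 6+1-0=7; pred: 2+0-1=1
Step 6: prey: 7+1-0=8; pred: 1+0-0=1
Step 7: prey: 8+1-0=9; pred: 1+0-0=1
Step 8: prey: 9+1-0=10; pred: 1+0-0=1
Step 9: prey: 10+2-0=12; pred: 1+0-0=1
Step 10: prey: 12+2-0=14; pred: 1+0-0=1
Step 11: prey: 14+2-0=16; pred: 1+0-0=1
Step 12: prey: 16+3-0=19; pred: 1+0-0=1
Step 13: prey: 19+3-0=22; pred: 1+0-0=1
Step 14: prey: 22+4-1=25; pred: 1+0-0=1
Step 15: prey: 25+5-1=29; pred: 1+0-0=1
No extinction within 15 steps

Answer: 16 both-alive 29 1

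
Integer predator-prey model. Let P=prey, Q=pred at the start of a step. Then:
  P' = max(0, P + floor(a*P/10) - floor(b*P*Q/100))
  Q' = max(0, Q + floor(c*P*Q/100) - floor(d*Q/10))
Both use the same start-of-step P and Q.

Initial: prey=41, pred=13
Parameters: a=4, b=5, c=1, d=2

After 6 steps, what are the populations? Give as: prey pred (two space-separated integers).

Answer: 3 10

Derivation:
Step 1: prey: 41+16-26=31; pred: 13+5-2=16
Step 2: prey: 31+12-24=19; pred: 16+4-3=17
Step 3: prey: 19+7-16=10; pred: 17+3-3=17
Step 4: prey: 10+4-8=6; pred: 17+1-3=15
Step 5: prey: 6+2-4=4; pred: 15+0-3=12
Step 6: prey: 4+1-2=3; pred: 12+0-2=10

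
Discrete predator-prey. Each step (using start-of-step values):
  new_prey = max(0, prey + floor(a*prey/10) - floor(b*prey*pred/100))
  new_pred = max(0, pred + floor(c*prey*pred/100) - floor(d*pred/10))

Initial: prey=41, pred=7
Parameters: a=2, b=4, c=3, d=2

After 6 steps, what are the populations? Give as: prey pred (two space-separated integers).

Answer: 0 24

Derivation:
Step 1: prey: 41+8-11=38; pred: 7+8-1=14
Step 2: prey: 38+7-21=24; pred: 14+15-2=27
Step 3: prey: 24+4-25=3; pred: 27+19-5=41
Step 4: prey: 3+0-4=0; pred: 41+3-8=36
Step 5: prey: 0+0-0=0; pred: 36+0-7=29
Step 6: prey: 0+0-0=0; pred: 29+0-5=24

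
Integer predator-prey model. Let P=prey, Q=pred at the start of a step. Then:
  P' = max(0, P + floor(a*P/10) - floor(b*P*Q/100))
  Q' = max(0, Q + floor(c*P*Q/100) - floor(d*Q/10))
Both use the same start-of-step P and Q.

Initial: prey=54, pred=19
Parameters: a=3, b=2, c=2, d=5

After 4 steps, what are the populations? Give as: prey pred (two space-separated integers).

Answer: 3 42

Derivation:
Step 1: prey: 54+16-20=50; pred: 19+20-9=30
Step 2: prey: 50+15-30=35; pred: 30+30-15=45
Step 3: prey: 35+10-31=14; pred: 45+31-22=54
Step 4: prey: 14+4-15=3; pred: 54+15-27=42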